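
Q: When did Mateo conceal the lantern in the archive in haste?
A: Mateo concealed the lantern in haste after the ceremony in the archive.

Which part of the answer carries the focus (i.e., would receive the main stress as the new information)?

after the ceremony

The wh-word "when" asks about the time.
In the answer, "Mateo", "the lantern", "in haste" and "in the archive" are given — repeated from the question.
The constituent filling the time gap is "after the ceremony"; that is the focus and would carry nuclear stress.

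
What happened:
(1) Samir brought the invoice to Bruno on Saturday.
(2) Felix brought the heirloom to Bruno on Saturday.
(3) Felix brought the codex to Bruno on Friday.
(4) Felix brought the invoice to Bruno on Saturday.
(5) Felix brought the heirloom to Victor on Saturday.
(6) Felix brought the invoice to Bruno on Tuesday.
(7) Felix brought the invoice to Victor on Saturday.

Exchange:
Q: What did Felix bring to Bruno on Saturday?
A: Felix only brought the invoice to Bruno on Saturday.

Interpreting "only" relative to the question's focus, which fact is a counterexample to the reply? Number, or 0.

2

The question "What did ...?" targets the thing, so in the reply the focus falls on "the invoice".
So "only" ranges over things; the rest (same agent, recipient, setting (Felix / Bruno / on Saturday)) is presupposed.
Fact (2) shares the background with a different thing (the heirloom) — counterexample.
(Fact (6) would refute a reading with focus on the setting — but that is not what the question asks.)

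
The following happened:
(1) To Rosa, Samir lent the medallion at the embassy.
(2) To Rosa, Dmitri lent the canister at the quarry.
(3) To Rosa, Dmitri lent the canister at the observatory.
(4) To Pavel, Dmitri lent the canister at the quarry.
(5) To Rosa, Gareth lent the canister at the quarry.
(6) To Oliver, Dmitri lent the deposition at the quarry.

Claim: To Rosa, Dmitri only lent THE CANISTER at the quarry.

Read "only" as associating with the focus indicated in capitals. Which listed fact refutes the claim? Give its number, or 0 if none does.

0

The capitals mark "the canister" as focus. So "only" rules out other things, with the rest (same agent, recipient, setting (Dmitri / Rosa / at the quarry)) as background.
Every other fact changes something in the background, not just the thing. Nothing refutes the claim.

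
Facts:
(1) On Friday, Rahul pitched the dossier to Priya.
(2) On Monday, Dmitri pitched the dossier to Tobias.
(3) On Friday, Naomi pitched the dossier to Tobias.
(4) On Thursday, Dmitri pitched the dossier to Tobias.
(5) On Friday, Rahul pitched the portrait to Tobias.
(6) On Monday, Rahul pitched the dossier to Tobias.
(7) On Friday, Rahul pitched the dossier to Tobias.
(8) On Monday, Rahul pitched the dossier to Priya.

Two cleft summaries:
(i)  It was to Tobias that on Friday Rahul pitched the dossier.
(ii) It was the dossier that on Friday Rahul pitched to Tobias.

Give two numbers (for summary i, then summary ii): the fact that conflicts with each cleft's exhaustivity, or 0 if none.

Summary (i) focuses "Tobias" (the recipient); background same agent, thing, setting (Rahul / the dossier / on Friday). Fact (1) matches that background with recipient = Priya — refutes (i).
Summary (ii) focuses "the dossier" (the thing); background same agent, recipient, setting (Rahul / Tobias / on Friday). Fact (5) matches that background with thing = the portrait — refutes (ii).

1, 5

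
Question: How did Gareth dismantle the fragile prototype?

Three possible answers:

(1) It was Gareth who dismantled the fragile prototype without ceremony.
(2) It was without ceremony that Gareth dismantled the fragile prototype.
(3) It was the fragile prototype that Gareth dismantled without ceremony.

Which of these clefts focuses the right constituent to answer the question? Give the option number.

The question word "how" targets the manner.
Option (1) clefts "Gareth" — the subject (agent), not what was asked.
Option (2) clefts "without ceremony" — that matches what the question asks about.
Option (3) clefts "the fragile prototype" — the direct object, not what was asked.
So the congruent reply is (2).

2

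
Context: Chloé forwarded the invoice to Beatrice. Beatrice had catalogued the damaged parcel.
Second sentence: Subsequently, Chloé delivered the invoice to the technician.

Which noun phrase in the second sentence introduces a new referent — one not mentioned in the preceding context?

"Chloé" and "the invoice" in the second sentence are given — already mentioned in the context.
"the technician" has no antecedent in the context; it is discourse-new.

the technician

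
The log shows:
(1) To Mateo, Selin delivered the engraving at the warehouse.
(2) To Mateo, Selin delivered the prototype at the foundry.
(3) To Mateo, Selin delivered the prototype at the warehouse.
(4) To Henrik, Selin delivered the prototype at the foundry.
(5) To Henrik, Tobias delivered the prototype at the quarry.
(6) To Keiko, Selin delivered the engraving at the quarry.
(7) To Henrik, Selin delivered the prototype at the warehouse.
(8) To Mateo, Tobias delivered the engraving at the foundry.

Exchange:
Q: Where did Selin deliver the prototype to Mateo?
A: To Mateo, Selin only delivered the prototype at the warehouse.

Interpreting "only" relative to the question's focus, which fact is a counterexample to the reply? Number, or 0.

2

Answering "Where did ...?" puts focus on the setting — here, "at the warehouse".
So "only" ranges over settings; the rest (same agent, thing, recipient (Selin / the prototype / Mateo)) is presupposed.
Fact (2) shares the background with a different setting (at the foundry) — counterexample.
(Fact (1) would refute a reading with focus on the thing — but that is not what the question asks.)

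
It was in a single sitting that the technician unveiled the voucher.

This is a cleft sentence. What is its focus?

in a single sitting

In an it-cleft "It was X that/who ...", the clefted constituent X is the focus; the that/who-clause expresses the presupposed open proposition.
Here the focus is "in a single sitting". The backgrounded (presupposed) material includes "the technician" and "the voucher".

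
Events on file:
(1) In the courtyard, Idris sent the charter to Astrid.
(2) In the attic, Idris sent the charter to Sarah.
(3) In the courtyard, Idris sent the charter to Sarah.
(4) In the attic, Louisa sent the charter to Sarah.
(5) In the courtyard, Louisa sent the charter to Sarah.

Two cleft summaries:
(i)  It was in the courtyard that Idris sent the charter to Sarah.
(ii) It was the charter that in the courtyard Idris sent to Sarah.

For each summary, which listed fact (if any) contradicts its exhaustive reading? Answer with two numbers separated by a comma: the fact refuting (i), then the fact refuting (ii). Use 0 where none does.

2, 0

(i): focus "in the courtyard". Looking for same agent, thing, recipient (Idris / the charter / Sarah) with some other setting — fact (2) has in the attic there. Refuted.
(ii): focus "the charter". No fact shares same agent, recipient, setting (Idris / Sarah / in the courtyard) with a different thing. 0.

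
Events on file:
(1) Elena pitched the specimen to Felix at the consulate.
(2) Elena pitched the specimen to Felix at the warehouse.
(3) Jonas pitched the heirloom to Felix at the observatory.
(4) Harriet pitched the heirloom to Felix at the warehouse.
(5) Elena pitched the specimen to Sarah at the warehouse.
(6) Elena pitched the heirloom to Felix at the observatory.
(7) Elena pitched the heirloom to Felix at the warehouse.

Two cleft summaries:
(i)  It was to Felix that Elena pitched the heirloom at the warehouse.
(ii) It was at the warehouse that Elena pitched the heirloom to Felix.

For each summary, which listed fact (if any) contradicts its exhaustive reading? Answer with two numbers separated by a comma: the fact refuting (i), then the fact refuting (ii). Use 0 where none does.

0, 6

Summary (i) focuses "Felix" (the recipient); background Elena as agent and the heirloom as thing and at the warehouse as setting. No fact matches that background with a different recipient, so 0.
Summary (ii) focuses "at the warehouse" (the setting); background Elena as agent and the heirloom as thing and Felix as recipient. Fact (6) matches that background with setting = at the observatory — refutes (ii).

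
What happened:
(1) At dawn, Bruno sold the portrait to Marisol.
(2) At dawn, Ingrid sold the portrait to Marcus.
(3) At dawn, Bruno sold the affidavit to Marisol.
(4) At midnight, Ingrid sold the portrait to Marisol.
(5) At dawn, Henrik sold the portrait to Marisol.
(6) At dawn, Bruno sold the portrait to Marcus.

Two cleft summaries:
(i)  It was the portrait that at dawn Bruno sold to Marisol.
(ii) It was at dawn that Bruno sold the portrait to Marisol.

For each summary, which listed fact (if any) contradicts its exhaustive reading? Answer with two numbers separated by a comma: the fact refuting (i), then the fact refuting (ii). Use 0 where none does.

Summary (i) focuses "the portrait" (the thing); background agent = Bruno, recipient = Marisol, setting = at dawn. Fact (3) matches that background with thing = the affidavit — refutes (i).
Summary (ii) focuses "at dawn" (the setting); background agent = Bruno, thing = the portrait, recipient = Marisol. No fact matches that background with a different setting, so 0.

3, 0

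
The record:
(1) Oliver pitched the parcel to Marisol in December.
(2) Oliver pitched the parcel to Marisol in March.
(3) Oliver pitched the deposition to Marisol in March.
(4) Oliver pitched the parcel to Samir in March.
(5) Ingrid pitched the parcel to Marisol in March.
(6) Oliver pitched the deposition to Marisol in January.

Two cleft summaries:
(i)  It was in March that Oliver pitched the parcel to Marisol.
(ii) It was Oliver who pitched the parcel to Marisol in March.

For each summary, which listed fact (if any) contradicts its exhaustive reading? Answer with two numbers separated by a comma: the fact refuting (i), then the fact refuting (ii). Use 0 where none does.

(i): focus "in March". Looking for Oliver as agent and the parcel as thing and Marisol as recipient with some other setting — fact (1) has in December there. Refuted.
(ii): focus "Oliver". Looking for the parcel as thing and Marisol as recipient and in March as setting with some other agent — fact (5) has Ingrid there. Refuted.

1, 5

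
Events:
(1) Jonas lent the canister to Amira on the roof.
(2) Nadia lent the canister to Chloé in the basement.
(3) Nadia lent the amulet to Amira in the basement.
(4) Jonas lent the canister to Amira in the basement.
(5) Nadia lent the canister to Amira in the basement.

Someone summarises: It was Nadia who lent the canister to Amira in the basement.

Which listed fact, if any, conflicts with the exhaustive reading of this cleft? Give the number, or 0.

4

The cleft puts "Nadia" in focus and presupposes the open proposition with thing = the canister, recipient = Amira, setting = in the basement.
Exhaustivity: Nadia is the only agent satisfying that background.
But fact (4) also has thing = the canister, recipient = Amira, setting = in the basement, with agent = Jonas — so the exhaustive reading fails.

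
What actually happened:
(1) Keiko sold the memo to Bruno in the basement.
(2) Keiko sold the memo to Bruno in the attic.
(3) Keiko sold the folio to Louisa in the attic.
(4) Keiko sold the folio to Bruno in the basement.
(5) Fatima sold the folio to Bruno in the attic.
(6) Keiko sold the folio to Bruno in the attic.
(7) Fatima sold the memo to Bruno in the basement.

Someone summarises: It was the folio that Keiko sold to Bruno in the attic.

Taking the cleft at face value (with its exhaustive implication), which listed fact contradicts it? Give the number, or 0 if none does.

2

The cleft puts "the folio" in focus and presupposes the open proposition with Keiko as agent and Bruno as recipient and in the attic as setting.
The exhaustive reading says no other thing fits that background.
But fact (2) also has Keiko as agent and Bruno as recipient and in the attic as setting, with thing = the memo — so the exhaustive reading fails.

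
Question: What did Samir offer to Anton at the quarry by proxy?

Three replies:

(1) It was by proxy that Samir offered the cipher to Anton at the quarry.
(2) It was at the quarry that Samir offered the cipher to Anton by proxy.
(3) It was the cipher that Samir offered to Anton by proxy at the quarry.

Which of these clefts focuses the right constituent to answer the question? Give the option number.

The question word "what" targets the direct object.
Option (1) clefts "by proxy" — the manner, not what was asked.
Option (2) clefts "at the quarry" — the location, not what was asked.
Option (3) clefts "the cipher" — that matches what the question asks about.
So the congruent reply is (3).

3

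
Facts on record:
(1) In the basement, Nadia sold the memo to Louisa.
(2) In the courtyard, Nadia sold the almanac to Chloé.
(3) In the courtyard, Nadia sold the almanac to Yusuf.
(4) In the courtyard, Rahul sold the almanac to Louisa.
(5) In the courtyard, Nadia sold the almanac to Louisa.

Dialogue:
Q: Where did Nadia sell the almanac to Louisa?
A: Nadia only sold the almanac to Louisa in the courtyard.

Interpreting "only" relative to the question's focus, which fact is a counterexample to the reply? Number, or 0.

0

Answering "Where did ...?" puts focus on the setting — here, "in the courtyard".
So "only" ranges over settings; the rest (same agent, thing, recipient (Nadia / the almanac / Louisa)) is presupposed.
No listed fact shares that background with another setting. Nothing contradicts the reply.
(Fact (2) would refute a reading with focus on the recipient — but that is not what the question asks.)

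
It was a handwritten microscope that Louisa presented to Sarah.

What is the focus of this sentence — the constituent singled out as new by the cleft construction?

a handwritten microscope

In an it-cleft "It was X that/who ...", the clefted constituent X is the focus; the that/who-clause expresses the presupposed open proposition.
Here the focus is "a handwritten microscope". The backgrounded (presupposed) material includes "Louisa" and "to Sarah".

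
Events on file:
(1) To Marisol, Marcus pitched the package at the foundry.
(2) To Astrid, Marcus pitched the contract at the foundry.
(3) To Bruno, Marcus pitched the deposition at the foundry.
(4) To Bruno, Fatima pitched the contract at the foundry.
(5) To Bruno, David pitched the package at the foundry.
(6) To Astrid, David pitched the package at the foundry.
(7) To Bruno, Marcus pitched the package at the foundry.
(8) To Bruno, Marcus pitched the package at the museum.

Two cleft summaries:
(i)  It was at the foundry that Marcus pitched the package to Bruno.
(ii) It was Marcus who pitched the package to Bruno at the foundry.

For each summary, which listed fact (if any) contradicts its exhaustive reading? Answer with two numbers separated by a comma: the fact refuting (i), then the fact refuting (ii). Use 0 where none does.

8, 5

(i): focus "at the foundry". Looking for Marcus as agent and the package as thing and Bruno as recipient with some other setting — fact (8) has at the museum there. Refuted.
(ii): focus "Marcus". Looking for the package as thing and Bruno as recipient and at the foundry as setting with some other agent — fact (5) has David there. Refuted.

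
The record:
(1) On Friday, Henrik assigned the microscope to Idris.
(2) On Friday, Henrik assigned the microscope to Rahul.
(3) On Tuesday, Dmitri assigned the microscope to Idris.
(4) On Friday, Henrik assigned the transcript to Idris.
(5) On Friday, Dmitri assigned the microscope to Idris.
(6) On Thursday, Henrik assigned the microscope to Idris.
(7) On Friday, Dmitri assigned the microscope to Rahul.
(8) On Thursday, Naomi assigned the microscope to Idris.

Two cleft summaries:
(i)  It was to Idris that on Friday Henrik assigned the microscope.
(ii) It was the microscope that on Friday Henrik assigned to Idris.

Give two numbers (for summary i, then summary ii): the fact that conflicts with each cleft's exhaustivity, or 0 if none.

2, 4

(i): focus "Idris". Looking for agent = Henrik, thing = the microscope, setting = on Friday with some other recipient — fact (2) has Rahul there. Refuted.
(ii): focus "the microscope". Looking for agent = Henrik, recipient = Idris, setting = on Friday with some other thing — fact (4) has the transcript there. Refuted.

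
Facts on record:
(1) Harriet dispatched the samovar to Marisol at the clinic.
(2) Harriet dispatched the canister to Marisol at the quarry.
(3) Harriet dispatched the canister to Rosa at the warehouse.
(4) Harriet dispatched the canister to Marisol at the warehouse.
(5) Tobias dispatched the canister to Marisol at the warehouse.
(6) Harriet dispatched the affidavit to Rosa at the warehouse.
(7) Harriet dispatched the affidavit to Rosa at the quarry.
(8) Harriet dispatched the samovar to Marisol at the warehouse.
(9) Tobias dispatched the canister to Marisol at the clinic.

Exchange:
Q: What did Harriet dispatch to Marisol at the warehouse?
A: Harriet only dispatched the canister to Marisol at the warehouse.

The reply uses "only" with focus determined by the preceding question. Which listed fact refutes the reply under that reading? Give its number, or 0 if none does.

Answering "What did ...?" puts focus on the thing — here, "the canister".
So "only" ranges over things; the rest (same agent, recipient, setting (Harriet / Marisol / at the warehouse)) is presupposed.
Fact (8) keeps same agent, recipient, setting (Harriet / Marisol / at the warehouse) but has thing = the samovar; that refutes the reply.
(Fact (2) would refute a reading with focus on the setting — but that is not what the question asks.)

8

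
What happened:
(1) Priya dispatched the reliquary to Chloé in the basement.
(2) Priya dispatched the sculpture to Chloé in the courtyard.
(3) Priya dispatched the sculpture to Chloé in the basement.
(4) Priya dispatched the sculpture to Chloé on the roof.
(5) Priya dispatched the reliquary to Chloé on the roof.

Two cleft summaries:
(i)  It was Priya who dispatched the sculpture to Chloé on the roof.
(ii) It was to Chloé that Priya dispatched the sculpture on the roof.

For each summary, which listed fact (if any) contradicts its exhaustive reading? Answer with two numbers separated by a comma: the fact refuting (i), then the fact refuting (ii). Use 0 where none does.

Summary (i) focuses "Priya" (the agent); background same thing, recipient, setting (the sculpture / Chloé / on the roof). No fact matches that background with a different agent, so 0.
Summary (ii) focuses "Chloé" (the recipient); background same agent, thing, setting (Priya / the sculpture / on the roof). No fact matches that background with a different recipient, so 0.

0, 0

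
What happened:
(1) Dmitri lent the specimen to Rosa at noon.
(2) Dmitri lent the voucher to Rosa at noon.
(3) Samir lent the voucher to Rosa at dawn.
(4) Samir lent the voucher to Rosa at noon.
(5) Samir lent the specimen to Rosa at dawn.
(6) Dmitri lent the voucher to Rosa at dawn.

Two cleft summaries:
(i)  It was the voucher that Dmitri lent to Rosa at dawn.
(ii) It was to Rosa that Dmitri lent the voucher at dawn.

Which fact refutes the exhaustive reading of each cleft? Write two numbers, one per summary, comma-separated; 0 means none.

0, 0

Summary (i) focuses "the voucher" (the thing); background same agent, recipient, setting (Dmitri / Rosa / at dawn). No fact matches that background with a different thing, so 0.
Summary (ii) focuses "Rosa" (the recipient); background same agent, thing, setting (Dmitri / the voucher / at dawn). No fact matches that background with a different recipient, so 0.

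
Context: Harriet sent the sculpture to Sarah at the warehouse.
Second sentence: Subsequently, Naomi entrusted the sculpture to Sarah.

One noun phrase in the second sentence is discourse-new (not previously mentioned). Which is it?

Naomi

"the sculpture" and "Sarah" in the second sentence are given — already mentioned in the context.
"Naomi" has no antecedent in the context; it is discourse-new.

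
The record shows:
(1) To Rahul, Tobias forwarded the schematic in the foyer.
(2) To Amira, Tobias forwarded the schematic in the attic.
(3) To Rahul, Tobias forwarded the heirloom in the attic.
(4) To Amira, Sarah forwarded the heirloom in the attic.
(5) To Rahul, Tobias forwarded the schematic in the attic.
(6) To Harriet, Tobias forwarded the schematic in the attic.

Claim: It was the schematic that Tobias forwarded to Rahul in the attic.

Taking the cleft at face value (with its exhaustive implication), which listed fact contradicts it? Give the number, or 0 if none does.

3

Focus of the cleft: "the schematic" (the thing). Presupposed background: same agent, recipient, setting (Tobias / Rahul / in the attic).
The exhaustive reading says no other thing fits that background.
Fact (3) shares the background but with thing = the heirloom; exhaustivity is violated.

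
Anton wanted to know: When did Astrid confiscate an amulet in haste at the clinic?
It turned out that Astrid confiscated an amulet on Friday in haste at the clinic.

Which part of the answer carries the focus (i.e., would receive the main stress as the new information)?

The wh-word "when" asks about the time.
In the answer, "Astrid", "an amulet", "in haste" and "at the clinic" are given — repeated from the question.
The constituent filling the time gap is "on Friday"; that is the focus and would carry nuclear stress.

on Friday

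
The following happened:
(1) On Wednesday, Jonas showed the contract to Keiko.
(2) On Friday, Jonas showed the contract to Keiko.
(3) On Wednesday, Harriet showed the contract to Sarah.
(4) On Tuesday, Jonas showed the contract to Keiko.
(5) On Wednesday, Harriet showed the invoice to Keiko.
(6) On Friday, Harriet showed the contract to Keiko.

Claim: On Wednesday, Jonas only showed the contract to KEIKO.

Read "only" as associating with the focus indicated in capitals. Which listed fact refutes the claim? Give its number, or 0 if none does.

0

Focus (in capitals) is "Keiko" — the recipient. "Only" excludes alternative recipients while holding fixed same agent, thing, setting (Jonas / the contract / on Wednesday).
Every other fact changes something in the background, not just the recipient. Nothing refutes the claim.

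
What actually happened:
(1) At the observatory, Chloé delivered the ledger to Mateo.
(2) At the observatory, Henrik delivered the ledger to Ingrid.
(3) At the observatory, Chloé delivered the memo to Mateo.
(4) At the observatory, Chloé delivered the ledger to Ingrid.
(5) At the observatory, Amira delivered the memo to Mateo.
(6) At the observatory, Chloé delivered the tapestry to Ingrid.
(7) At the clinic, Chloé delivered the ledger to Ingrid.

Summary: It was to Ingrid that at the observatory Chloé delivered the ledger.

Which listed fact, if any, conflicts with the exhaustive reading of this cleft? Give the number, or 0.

Focus of the cleft: "Ingrid" (the recipient). Presupposed background: same agent, thing, setting (Chloé / the ledger / at the observatory).
Exhaustivity: Ingrid is the only recipient satisfying that background.
Fact (1) shares the background but with recipient = Mateo; exhaustivity is violated.

1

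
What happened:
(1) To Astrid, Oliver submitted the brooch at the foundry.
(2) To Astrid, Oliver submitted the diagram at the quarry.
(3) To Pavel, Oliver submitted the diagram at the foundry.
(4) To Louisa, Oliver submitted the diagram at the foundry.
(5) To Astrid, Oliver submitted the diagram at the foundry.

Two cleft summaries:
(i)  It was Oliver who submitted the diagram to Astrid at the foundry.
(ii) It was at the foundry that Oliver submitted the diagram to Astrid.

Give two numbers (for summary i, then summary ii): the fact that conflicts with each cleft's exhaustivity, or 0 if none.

(i): focus "Oliver". No fact shares same thing, recipient, setting (the diagram / Astrid / at the foundry) with a different agent. 0.
(ii): focus "at the foundry". Looking for same agent, thing, recipient (Oliver / the diagram / Astrid) with some other setting — fact (2) has at the quarry there. Refuted.

0, 2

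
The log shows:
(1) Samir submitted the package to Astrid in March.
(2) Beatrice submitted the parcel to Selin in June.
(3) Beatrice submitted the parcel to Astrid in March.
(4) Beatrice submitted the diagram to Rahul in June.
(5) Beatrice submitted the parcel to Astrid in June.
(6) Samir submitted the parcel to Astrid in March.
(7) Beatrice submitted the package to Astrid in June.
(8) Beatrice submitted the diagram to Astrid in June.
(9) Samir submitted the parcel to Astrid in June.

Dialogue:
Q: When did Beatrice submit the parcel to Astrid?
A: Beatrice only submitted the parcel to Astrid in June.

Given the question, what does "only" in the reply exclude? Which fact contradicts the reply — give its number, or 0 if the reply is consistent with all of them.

3

The question "When did ...?" targets the setting, so in the reply the focus falls on "in June".
"Only" then excludes alternative settings while the background — same agent, thing, recipient (Beatrice / the parcel / Astrid) — is held fixed.
Fact (3) keeps same agent, thing, recipient (Beatrice / the parcel / Astrid) but has setting = in March; that refutes the reply.
(Fact (7) would refute a reading with focus on the thing — but that is not what the question asks.)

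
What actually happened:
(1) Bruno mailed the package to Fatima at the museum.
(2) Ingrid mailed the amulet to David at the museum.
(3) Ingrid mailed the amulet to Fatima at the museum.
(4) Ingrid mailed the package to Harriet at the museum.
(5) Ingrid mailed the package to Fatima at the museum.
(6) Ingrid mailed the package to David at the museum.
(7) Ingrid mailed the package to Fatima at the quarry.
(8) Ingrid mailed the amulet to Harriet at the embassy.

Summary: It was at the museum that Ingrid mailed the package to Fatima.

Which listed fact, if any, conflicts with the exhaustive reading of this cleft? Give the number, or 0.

Focus of the cleft: "at the museum" (the setting). Presupposed background: agent = Ingrid, thing = the package, recipient = Fatima.
Exhaustivity: at the museum is the only setting satisfying that background.
But fact (7) also has agent = Ingrid, thing = the package, recipient = Fatima, with setting = at the quarry — so the exhaustive reading fails.

7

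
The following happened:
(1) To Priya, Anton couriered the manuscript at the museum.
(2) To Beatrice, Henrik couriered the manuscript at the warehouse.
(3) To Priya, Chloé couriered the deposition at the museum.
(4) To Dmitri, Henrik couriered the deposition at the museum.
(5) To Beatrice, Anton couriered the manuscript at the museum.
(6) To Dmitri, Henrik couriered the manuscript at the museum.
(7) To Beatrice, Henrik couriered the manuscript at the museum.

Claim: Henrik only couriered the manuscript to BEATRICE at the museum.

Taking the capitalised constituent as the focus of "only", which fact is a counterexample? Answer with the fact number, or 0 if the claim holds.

6

The capitals mark "Beatrice" as focus. So "only" rules out other recipients, with the rest (Henrik as agent and the manuscript as thing and at the museum as setting) as background.
Fact (6) shares the background but differs in recipient (Dmitri) — a counterexample.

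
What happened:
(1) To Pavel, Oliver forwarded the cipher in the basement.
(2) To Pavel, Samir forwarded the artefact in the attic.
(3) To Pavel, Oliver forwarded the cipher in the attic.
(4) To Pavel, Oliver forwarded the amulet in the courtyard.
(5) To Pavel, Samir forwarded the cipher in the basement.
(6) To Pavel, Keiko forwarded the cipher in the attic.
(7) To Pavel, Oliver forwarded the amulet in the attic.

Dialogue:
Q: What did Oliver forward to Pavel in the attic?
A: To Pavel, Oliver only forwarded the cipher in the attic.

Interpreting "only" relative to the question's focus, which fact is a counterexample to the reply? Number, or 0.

7

The question "What did ...?" targets the thing, so in the reply the focus falls on "the cipher".
So "only" ranges over things; the rest (Oliver as agent and Pavel as recipient and in the attic as setting) is presupposed.
Fact (7) keeps Oliver as agent and Pavel as recipient and in the attic as setting but has thing = the amulet; that refutes the reply.
(Fact (1) would refute a reading with focus on the setting — but that is not what the question asks.)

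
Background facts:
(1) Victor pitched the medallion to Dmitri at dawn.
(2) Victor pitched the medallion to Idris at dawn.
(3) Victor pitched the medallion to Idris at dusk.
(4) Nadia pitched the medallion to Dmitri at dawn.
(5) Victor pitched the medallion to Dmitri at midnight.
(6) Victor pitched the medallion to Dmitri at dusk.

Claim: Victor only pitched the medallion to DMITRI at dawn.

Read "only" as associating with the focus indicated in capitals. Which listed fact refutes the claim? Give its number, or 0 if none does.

2

The capitals mark "Dmitri" as focus. So "only" rules out other recipients, with the rest (same agent, thing, setting (Victor / the medallion / at dawn)) as background.
Fact (2) shares the background but differs in recipient (Idris) — a counterexample.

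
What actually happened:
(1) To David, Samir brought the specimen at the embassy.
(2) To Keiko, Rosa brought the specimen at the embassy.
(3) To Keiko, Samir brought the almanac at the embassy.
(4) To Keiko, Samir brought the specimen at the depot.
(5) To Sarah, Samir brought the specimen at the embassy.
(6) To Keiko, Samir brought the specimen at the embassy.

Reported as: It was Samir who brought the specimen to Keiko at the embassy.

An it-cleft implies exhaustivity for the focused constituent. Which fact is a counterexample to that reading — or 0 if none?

Focus of the cleft: "Samir" (the agent). Presupposed background: same thing, recipient, setting (the specimen / Keiko / at the embassy).
The exhaustive reading says no other agent fits that background.
But fact (2) also has same thing, recipient, setting (the specimen / Keiko / at the embassy), with agent = Rosa — so the exhaustive reading fails.

2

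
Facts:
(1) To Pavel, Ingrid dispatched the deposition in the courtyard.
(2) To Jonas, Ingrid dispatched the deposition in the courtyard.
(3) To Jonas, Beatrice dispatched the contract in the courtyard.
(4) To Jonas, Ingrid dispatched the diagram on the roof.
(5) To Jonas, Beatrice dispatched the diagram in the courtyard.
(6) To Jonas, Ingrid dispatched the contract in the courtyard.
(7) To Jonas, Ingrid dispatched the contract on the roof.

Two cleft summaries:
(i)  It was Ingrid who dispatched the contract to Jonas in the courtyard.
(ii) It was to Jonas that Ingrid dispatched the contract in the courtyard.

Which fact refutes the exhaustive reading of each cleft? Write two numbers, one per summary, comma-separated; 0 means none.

(i): focus "Ingrid". Looking for same thing, recipient, setting (the contract / Jonas / in the courtyard) with some other agent — fact (3) has Beatrice there. Refuted.
(ii): focus "Jonas". No fact shares same agent, thing, setting (Ingrid / the contract / in the courtyard) with a different recipient. 0.

3, 0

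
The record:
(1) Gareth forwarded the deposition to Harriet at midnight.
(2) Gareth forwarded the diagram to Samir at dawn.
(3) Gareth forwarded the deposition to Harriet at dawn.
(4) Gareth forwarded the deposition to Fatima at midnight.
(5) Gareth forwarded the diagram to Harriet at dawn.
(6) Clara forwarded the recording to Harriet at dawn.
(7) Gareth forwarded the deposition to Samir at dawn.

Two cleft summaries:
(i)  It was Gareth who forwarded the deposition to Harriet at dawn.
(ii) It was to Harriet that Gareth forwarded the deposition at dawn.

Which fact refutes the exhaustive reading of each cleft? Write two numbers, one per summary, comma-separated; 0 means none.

0, 7

(i): focus "Gareth". No fact shares thing = the deposition, recipient = Harriet, setting = at dawn with a different agent. 0.
(ii): focus "Harriet". Looking for agent = Gareth, thing = the deposition, setting = at dawn with some other recipient — fact (7) has Samir there. Refuted.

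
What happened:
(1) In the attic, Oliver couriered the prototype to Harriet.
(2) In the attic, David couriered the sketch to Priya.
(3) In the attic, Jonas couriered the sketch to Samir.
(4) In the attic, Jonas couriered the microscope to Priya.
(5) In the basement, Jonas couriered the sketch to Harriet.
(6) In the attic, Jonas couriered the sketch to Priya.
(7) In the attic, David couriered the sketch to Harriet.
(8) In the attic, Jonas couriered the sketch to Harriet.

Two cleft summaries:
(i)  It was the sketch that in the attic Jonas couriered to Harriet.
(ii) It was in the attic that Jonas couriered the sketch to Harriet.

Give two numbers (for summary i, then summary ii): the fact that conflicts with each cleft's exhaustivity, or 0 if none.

0, 5

Summary (i) focuses "the sketch" (the thing); background Jonas as agent and Harriet as recipient and in the attic as setting. No fact matches that background with a different thing, so 0.
Summary (ii) focuses "in the attic" (the setting); background Jonas as agent and the sketch as thing and Harriet as recipient. Fact (5) matches that background with setting = in the basement — refutes (ii).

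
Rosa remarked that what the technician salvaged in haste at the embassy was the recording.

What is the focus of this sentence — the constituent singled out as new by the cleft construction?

the recording

In a pseudo-cleft "What ... was X", the post-copular constituent X is the focus.
Here the focus is "the recording". The backgrounded (presupposed) material includes "the technician", "at the embassy" and "in haste".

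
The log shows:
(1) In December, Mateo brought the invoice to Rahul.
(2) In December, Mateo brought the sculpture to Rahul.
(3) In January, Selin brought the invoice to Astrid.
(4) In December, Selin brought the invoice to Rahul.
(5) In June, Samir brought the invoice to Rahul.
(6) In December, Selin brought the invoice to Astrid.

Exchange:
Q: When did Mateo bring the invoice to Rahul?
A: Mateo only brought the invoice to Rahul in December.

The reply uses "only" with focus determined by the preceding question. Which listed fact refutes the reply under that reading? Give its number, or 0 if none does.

The question "When did ...?" targets the setting, so in the reply the focus falls on "in December".
So "only" ranges over settings; the rest (Mateo as agent and the invoice as thing and Rahul as recipient) is presupposed.
No listed fact shares that background with another setting. Nothing contradicts the reply.
(Fact (2) would refute a reading with focus on the thing — but that is not what the question asks.)

0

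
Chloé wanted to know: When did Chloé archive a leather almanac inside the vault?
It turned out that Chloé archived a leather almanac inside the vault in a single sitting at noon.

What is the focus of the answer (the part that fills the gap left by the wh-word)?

at noon

The wh-word "when" asks about the time.
In the answer, "Chloé", "a leather almanac" and "inside the vault" are given — repeated from the question.
"in a single sitting" is also new, but it specifies the manner, which is not what the question asks about — so it is not the focus.
The constituent filling the time gap is "at noon"; that is the focus.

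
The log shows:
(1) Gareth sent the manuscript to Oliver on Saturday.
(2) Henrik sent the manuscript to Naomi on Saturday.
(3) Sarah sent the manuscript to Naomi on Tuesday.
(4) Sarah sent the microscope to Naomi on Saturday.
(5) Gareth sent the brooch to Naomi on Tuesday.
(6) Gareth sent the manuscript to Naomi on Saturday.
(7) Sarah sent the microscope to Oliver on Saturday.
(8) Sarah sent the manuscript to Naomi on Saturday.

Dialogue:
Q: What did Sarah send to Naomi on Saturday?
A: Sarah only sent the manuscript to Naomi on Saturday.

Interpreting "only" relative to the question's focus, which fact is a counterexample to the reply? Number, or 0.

4

Answering "What did ...?" puts focus on the thing — here, "the manuscript".
"Only" then excludes alternative things while the background — same agent, recipient, setting (Sarah / Naomi / on Saturday) — is held fixed.
Fact (4) keeps same agent, recipient, setting (Sarah / Naomi / on Saturday) but has thing = the microscope; that refutes the reply.
(Fact (3) would refute a reading with focus on the setting — but that is not what the question asks.)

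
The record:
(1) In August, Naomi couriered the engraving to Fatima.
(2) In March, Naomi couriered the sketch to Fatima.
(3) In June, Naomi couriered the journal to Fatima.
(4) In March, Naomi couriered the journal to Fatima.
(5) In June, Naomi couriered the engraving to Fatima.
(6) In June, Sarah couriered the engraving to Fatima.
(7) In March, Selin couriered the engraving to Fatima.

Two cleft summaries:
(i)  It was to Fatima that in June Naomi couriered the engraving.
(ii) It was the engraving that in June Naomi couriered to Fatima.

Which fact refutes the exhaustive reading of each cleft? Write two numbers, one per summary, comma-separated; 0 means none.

0, 3

(i): focus "Fatima". No fact shares same agent, thing, setting (Naomi / the engraving / in June) with a different recipient. 0.
(ii): focus "the engraving". Looking for same agent, recipient, setting (Naomi / Fatima / in June) with some other thing — fact (3) has the journal there. Refuted.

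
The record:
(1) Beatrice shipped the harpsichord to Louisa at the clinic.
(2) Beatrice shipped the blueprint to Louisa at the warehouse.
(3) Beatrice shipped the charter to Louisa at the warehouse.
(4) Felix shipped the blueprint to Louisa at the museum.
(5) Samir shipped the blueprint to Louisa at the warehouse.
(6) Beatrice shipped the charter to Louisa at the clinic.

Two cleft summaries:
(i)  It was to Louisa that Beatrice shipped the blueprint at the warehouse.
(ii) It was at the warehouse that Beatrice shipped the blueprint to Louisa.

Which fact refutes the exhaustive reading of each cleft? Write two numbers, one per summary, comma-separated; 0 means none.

0, 0

Summary (i) focuses "Louisa" (the recipient); background agent = Beatrice, thing = the blueprint, setting = at the warehouse. No fact matches that background with a different recipient, so 0.
Summary (ii) focuses "at the warehouse" (the setting); background agent = Beatrice, thing = the blueprint, recipient = Louisa. No fact matches that background with a different setting, so 0.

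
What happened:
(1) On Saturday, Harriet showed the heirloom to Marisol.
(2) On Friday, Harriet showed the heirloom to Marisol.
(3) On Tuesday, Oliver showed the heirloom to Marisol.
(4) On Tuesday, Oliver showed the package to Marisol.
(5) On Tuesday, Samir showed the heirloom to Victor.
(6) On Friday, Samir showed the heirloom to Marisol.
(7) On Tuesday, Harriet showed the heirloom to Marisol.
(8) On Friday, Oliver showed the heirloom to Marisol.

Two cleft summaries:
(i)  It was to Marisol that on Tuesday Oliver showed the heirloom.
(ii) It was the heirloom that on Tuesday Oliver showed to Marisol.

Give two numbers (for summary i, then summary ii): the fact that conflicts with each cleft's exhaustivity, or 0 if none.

(i): focus "Marisol". No fact shares same agent, thing, setting (Oliver / the heirloom / on Tuesday) with a different recipient. 0.
(ii): focus "the heirloom". Looking for same agent, recipient, setting (Oliver / Marisol / on Tuesday) with some other thing — fact (4) has the package there. Refuted.

0, 4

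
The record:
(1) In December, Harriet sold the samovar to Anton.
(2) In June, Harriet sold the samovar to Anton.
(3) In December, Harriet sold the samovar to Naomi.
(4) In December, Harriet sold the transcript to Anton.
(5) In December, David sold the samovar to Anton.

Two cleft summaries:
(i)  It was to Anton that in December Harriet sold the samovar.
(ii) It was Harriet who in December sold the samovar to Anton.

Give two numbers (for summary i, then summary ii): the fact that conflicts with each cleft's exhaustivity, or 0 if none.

3, 5

(i): focus "Anton". Looking for agent = Harriet, thing = the samovar, setting = in December with some other recipient — fact (3) has Naomi there. Refuted.
(ii): focus "Harriet". Looking for thing = the samovar, recipient = Anton, setting = in December with some other agent — fact (5) has David there. Refuted.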